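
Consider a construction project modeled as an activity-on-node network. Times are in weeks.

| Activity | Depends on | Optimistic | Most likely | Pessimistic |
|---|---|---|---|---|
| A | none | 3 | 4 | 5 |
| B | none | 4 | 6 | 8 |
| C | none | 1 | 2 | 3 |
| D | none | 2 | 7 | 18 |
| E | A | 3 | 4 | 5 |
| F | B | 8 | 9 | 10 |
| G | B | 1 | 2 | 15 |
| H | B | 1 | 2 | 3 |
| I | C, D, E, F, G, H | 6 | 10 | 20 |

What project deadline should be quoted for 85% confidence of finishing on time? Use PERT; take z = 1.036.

te_A = (3 + 4·4 + 5)/6 = 24/6 = 4; σ²_A = ((5−3)/6)² = 0.111
te_B = (4 + 4·6 + 8)/6 = 36/6 = 6; σ²_B = ((8−4)/6)² = 0.444
te_C = (1 + 4·2 + 3)/6 = 12/6 = 2; σ²_C = ((3−1)/6)² = 0.111
te_D = (2 + 4·7 + 18)/6 = 48/6 = 8; σ²_D = ((18−2)/6)² = 7.111
te_E = (3 + 4·4 + 5)/6 = 24/6 = 4; σ²_E = ((5−3)/6)² = 0.111
te_F = (8 + 4·9 + 10)/6 = 54/6 = 9; σ²_F = ((10−8)/6)² = 0.111
te_G = (1 + 4·2 + 15)/6 = 24/6 = 4; σ²_G = ((15−1)/6)² = 5.444
te_H = (1 + 4·2 + 3)/6 = 12/6 = 2; σ²_H = ((3−1)/6)² = 0.111
te_I = (6 + 4·10 + 20)/6 = 66/6 = 11; σ²_I = ((20−6)/6)² = 5.444

Forward pass:
ES_A = 0; EF_A = 4
ES_B = 0; EF_B = 6
ES_C = 0; EF_C = 2
ES_D = 0; EF_D = 8
ES_E = 4; EF_E = 4+4 = 8
ES_F = 6; EF_F = 6+9 = 15
ES_G = 6; EF_G = 6+4 = 10
ES_H = 6; EF_H = 6+2 = 8
ES_I = max(EF_C=2, EF_D=8, EF_E=8, EF_F=15, EF_G=10, EF_H=8) = 15; EF_I = 15+11 = 26
Expected project duration μ = 26 weeks. Critical path: B → F → I.

Variance along critical path = 0.444 + 0.111 + 5.444 = 6.000; σ = 2.449 weeks.
D = μ + z·σ = 26 + 1.036·2.449 = 28.5 weeks

28.5 weeks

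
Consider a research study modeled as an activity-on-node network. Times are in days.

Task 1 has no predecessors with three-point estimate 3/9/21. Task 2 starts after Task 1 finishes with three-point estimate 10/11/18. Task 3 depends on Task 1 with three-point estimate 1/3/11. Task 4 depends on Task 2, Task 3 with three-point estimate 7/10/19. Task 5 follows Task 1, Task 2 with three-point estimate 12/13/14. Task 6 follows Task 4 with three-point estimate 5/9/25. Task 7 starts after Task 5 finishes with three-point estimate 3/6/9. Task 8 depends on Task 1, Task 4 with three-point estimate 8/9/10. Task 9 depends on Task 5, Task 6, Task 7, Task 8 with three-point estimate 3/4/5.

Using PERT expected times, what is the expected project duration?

48 days

te_Task 1 = (3 + 4·9 + 21)/6 = 60/6 = 10
te_Task 2 = (10 + 4·11 + 18)/6 = 72/6 = 12
te_Task 3 = (1 + 4·3 + 11)/6 = 24/6 = 4
te_Task 4 = (7 + 4·10 + 19)/6 = 66/6 = 11
te_Task 5 = (12 + 4·13 + 14)/6 = 78/6 = 13
te_Task 6 = (5 + 4·9 + 25)/6 = 66/6 = 11
te_Task 7 = (3 + 4·6 + 9)/6 = 36/6 = 6
te_Task 8 = (8 + 4·9 + 10)/6 = 54/6 = 9
te_Task 9 = (3 + 4·4 + 5)/6 = 24/6 = 4

Forward pass:
ES_Task 1 = 0; EF_Task 1 = 10
ES_Task 2 = 10; EF_Task 2 = 10+12 = 22
ES_Task 3 = 10; EF_Task 3 = 10+4 = 14
ES_Task 4 = max(EF_Task 2=22, EF_Task 3=14) = 22; EF_Task 4 = 22+11 = 33
ES_Task 5 = max(EF_Task 1=10, EF_Task 2=22) = 22; EF_Task 5 = 22+13 = 35
ES_Task 6 = 33; EF_Task 6 = 33+11 = 44
ES_Task 7 = 35; EF_Task 7 = 35+6 = 41
ES_Task 8 = max(EF_Task 1=10, EF_Task 4=33) = 33; EF_Task 8 = 33+9 = 42
ES_Task 9 = max(EF_Task 5=35, EF_Task 6=44, EF_Task 7=41, EF_Task 8=42) = 44; EF_Task 9 = 44+4 = 48
Expected project duration μ = 48 days. Critical path: Task 1 → Task 2 → Task 4 → Task 6 → Task 9.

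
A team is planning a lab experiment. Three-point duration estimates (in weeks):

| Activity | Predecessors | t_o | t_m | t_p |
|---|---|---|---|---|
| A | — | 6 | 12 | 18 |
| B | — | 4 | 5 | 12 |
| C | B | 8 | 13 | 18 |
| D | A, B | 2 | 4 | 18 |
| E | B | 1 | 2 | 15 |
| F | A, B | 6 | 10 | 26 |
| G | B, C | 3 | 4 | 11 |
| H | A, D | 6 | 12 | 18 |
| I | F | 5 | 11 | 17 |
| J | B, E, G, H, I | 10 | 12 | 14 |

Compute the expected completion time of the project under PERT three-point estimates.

te_A = (6 + 4·12 + 18)/6 = 72/6 = 12
te_B = (4 + 4·5 + 12)/6 = 36/6 = 6
te_C = (8 + 4·13 + 18)/6 = 78/6 = 13
te_D = (2 + 4·4 + 18)/6 = 36/6 = 6
te_E = (1 + 4·2 + 15)/6 = 24/6 = 4
te_F = (6 + 4·10 + 26)/6 = 72/6 = 12
te_G = (3 + 4·4 + 11)/6 = 30/6 = 5
te_H = (6 + 4·12 + 18)/6 = 72/6 = 12
te_I = (5 + 4·11 + 17)/6 = 66/6 = 11
te_J = (10 + 4·12 + 14)/6 = 72/6 = 12

Forward pass:
ES_A = 0; EF_A = 12
ES_B = 0; EF_B = 6
ES_C = 6; EF_C = 6+13 = 19
ES_D = max(EF_A=12, EF_B=6) = 12; EF_D = 12+6 = 18
ES_E = 6; EF_E = 6+4 = 10
ES_F = max(EF_A=12, EF_B=6) = 12; EF_F = 12+12 = 24
ES_G = max(EF_B=6, EF_C=19) = 19; EF_G = 19+5 = 24
ES_H = max(EF_A=12, EF_D=18) = 18; EF_H = 18+12 = 30
ES_I = 24; EF_I = 24+11 = 35
ES_J = max(EF_B=6, EF_E=10, EF_G=24, EF_H=30, EF_I=35) = 35; EF_J = 35+12 = 47
Expected project duration μ = 47 weeks. Critical path: A → F → I → J.

47 weeks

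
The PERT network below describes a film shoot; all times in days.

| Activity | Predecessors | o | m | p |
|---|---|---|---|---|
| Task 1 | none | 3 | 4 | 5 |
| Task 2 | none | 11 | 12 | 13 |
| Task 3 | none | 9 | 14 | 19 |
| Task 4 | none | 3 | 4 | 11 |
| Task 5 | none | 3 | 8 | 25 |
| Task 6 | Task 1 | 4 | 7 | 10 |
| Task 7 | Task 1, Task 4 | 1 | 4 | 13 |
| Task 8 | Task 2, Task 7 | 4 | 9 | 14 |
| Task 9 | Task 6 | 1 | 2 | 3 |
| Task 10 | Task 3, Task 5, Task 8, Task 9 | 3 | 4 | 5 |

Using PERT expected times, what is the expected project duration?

te_Task 1 = (3 + 4·4 + 5)/6 = 24/6 = 4
te_Task 2 = (11 + 4·12 + 13)/6 = 72/6 = 12
te_Task 3 = (9 + 4·14 + 19)/6 = 84/6 = 14
te_Task 4 = (3 + 4·4 + 11)/6 = 30/6 = 5
te_Task 5 = (3 + 4·8 + 25)/6 = 60/6 = 10
te_Task 6 = (4 + 4·7 + 10)/6 = 42/6 = 7
te_Task 7 = (1 + 4·4 + 13)/6 = 30/6 = 5
te_Task 8 = (4 + 4·9 + 14)/6 = 54/6 = 9
te_Task 9 = (1 + 4·2 + 3)/6 = 12/6 = 2
te_Task 10 = (3 + 4·4 + 5)/6 = 24/6 = 4

Forward pass:
ES_Task 1 = 0; EF_Task 1 = 4
ES_Task 2 = 0; EF_Task 2 = 12
ES_Task 3 = 0; EF_Task 3 = 14
ES_Task 4 = 0; EF_Task 4 = 5
ES_Task 5 = 0; EF_Task 5 = 10
ES_Task 6 = 4; EF_Task 6 = 4+7 = 11
ES_Task 7 = max(EF_Task 1=4, EF_Task 4=5) = 5; EF_Task 7 = 5+5 = 10
ES_Task 8 = max(EF_Task 2=12, EF_Task 7=10) = 12; EF_Task 8 = 12+9 = 21
ES_Task 9 = 11; EF_Task 9 = 11+2 = 13
ES_Task 10 = max(EF_Task 3=14, EF_Task 5=10, EF_Task 8=21, EF_Task 9=13) = 21; EF_Task 10 = 21+4 = 25
Expected project duration μ = 25 days. Critical path: Task 2 → Task 8 → Task 10.

25 days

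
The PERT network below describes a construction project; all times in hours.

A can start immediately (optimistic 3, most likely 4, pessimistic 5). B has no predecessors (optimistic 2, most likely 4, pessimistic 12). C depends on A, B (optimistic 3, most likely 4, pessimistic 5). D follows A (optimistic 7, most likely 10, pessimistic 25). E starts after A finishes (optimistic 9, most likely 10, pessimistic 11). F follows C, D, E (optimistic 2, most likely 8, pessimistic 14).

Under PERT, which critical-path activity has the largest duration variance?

D

te_A = (3 + 4·4 + 5)/6 = 24/6 = 4; σ²_A = ((5−3)/6)² = 0.111
te_B = (2 + 4·4 + 12)/6 = 30/6 = 5; σ²_B = ((12−2)/6)² = 2.778
te_C = (3 + 4·4 + 5)/6 = 24/6 = 4; σ²_C = ((5−3)/6)² = 0.111
te_D = (7 + 4·10 + 25)/6 = 72/6 = 12; σ²_D = ((25−7)/6)² = 9.000
te_E = (9 + 4·10 + 11)/6 = 60/6 = 10; σ²_E = ((11−9)/6)² = 0.111
te_F = (2 + 4·8 + 14)/6 = 48/6 = 8; σ²_F = ((14−2)/6)² = 4.000

Forward pass:
ES_A = 0; EF_A = 4
ES_B = 0; EF_B = 5
ES_C = max(EF_A=4, EF_B=5) = 5; EF_C = 5+4 = 9
ES_D = 4; EF_D = 4+12 = 16
ES_E = 4; EF_E = 4+10 = 14
ES_F = max(EF_C=9, EF_D=16, EF_E=14) = 16; EF_F = 16+8 = 24
Expected project duration μ = 24 hours. Critical path: A → D → F.

Variances on critical path: σ²_A=0.111, σ²_D=9.000, σ²_F=4.000.
Largest is σ²_D = 9.000.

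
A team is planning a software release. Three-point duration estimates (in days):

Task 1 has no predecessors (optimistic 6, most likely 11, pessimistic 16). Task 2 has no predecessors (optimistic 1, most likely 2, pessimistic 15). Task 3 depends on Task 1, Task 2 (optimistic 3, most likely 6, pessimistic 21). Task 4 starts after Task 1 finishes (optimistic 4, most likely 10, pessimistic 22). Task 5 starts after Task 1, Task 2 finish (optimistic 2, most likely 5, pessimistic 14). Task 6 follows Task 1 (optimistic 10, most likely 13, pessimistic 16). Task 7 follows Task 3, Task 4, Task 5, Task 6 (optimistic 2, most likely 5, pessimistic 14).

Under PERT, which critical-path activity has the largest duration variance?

Task 7

te_Task 1 = (6 + 4·11 + 16)/6 = 66/6 = 11; σ²_Task 1 = ((16−6)/6)² = 2.778
te_Task 2 = (1 + 4·2 + 15)/6 = 24/6 = 4; σ²_Task 2 = ((15−1)/6)² = 5.444
te_Task 3 = (3 + 4·6 + 21)/6 = 48/6 = 8; σ²_Task 3 = ((21−3)/6)² = 9.000
te_Task 4 = (4 + 4·10 + 22)/6 = 66/6 = 11; σ²_Task 4 = ((22−4)/6)² = 9.000
te_Task 5 = (2 + 4·5 + 14)/6 = 36/6 = 6; σ²_Task 5 = ((14−2)/6)² = 4.000
te_Task 6 = (10 + 4·13 + 16)/6 = 78/6 = 13; σ²_Task 6 = ((16−10)/6)² = 1.000
te_Task 7 = (2 + 4·5 + 14)/6 = 36/6 = 6; σ²_Task 7 = ((14−2)/6)² = 4.000

Forward pass:
ES_Task 1 = 0; EF_Task 1 = 11
ES_Task 2 = 0; EF_Task 2 = 4
ES_Task 3 = max(EF_Task 1=11, EF_Task 2=4) = 11; EF_Task 3 = 11+8 = 19
ES_Task 4 = 11; EF_Task 4 = 11+11 = 22
ES_Task 5 = max(EF_Task 1=11, EF_Task 2=4) = 11; EF_Task 5 = 11+6 = 17
ES_Task 6 = 11; EF_Task 6 = 11+13 = 24
ES_Task 7 = max(EF_Task 3=19, EF_Task 4=22, EF_Task 5=17, EF_Task 6=24) = 24; EF_Task 7 = 24+6 = 30
Expected project duration μ = 30 days. Critical path: Task 1 → Task 6 → Task 7.

Variances on critical path: σ²_Task 1=2.778, σ²_Task 6=1.000, σ²_Task 7=4.000.
Largest is σ²_Task 7 = 4.000.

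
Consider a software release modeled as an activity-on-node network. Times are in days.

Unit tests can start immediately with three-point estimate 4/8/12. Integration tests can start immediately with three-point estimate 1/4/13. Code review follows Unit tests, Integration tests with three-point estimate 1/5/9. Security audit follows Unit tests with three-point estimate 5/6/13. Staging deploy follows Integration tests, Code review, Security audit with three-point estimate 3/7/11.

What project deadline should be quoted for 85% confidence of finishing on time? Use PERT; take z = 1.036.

te_Unit tests = (4 + 4·8 + 12)/6 = 48/6 = 8; σ²_Unit tests = ((12−4)/6)² = 1.778
te_Integration tests = (1 + 4·4 + 13)/6 = 30/6 = 5; σ²_Integration tests = ((13−1)/6)² = 4.000
te_Code review = (1 + 4·5 + 9)/6 = 30/6 = 5; σ²_Code review = ((9−1)/6)² = 1.778
te_Security audit = (5 + 4·6 + 13)/6 = 42/6 = 7; σ²_Security audit = ((13−5)/6)² = 1.778
te_Staging deploy = (3 + 4·7 + 11)/6 = 42/6 = 7; σ²_Staging deploy = ((11−3)/6)² = 1.778

Forward pass:
ES_Unit tests = 0; EF_Unit tests = 8
ES_Integration tests = 0; EF_Integration tests = 5
ES_Code review = max(EF_Unit tests=8, EF_Integration tests=5) = 8; EF_Code review = 8+5 = 13
ES_Security audit = 8; EF_Security audit = 8+7 = 15
ES_Staging deploy = max(EF_Integration tests=5, EF_Code review=13, EF_Security audit=15) = 15; EF_Staging deploy = 15+7 = 22
Expected project duration μ = 22 days. Critical path: Unit tests → Security audit → Staging deploy.

Variance along critical path = 1.778 + 1.778 + 1.778 = 5.333; σ = 2.309 days.
D = μ + z·σ = 22 + 1.036·2.309 = 24.4 days

24.4 days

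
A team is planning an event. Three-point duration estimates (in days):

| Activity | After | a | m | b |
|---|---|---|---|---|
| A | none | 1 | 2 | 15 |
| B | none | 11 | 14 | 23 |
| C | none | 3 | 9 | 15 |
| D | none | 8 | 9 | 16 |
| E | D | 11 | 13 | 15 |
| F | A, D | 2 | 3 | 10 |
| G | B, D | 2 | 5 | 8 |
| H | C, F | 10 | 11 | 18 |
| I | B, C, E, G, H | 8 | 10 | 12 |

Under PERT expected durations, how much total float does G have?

te_A = (1 + 4·2 + 15)/6 = 24/6 = 4
te_B = (11 + 4·14 + 23)/6 = 90/6 = 15
te_C = (3 + 4·9 + 15)/6 = 54/6 = 9
te_D = (8 + 4·9 + 16)/6 = 60/6 = 10
te_E = (11 + 4·13 + 15)/6 = 78/6 = 13
te_F = (2 + 4·3 + 10)/6 = 24/6 = 4
te_G = (2 + 4·5 + 8)/6 = 30/6 = 5
te_H = (10 + 4·11 + 18)/6 = 72/6 = 12
te_I = (8 + 4·10 + 12)/6 = 60/6 = 10

Forward pass:
ES_A = 0; EF_A = 4
ES_B = 0; EF_B = 15
ES_C = 0; EF_C = 9
ES_D = 0; EF_D = 10
ES_E = 10; EF_E = 10+13 = 23
ES_F = max(EF_A=4, EF_D=10) = 10; EF_F = 10+4 = 14
ES_G = max(EF_B=15, EF_D=10) = 15; EF_G = 15+5 = 20
ES_H = max(EF_C=9, EF_F=14) = 14; EF_H = 14+12 = 26
ES_I = max(EF_B=15, EF_C=9, EF_E=23, EF_G=20, EF_H=26) = 26; EF_I = 26+10 = 36
Expected project duration μ = 36 days. Critical path: D → F → H → I.

Backward pass:
LF_I = 36; LS_I = 36−10 = 26
LF_H = LS_I = 26; LS_H = 26−12 = 14
LF_G = LS_I = 26; LS_G = 26−5 = 21
LF_F = LS_H = 14; LS_F = 14−4 = 10
LF_E = LS_I = 26; LS_E = 26−13 = 13
LF_D = min(LS_E=13, LS_F=10, LS_G=21) = 10; LS_D = 10−10 = 0
LF_C = min(LS_H=14, LS_I=26) = 14; LS_C = 14−9 = 5
LF_B = min(LS_G=21, LS_I=26) = 21; LS_B = 21−15 = 6
LF_A = LS_F = 10; LS_A = 10−4 = 6
Slack_G = LS_G − ES_G = 21 − 15 = 6

6 days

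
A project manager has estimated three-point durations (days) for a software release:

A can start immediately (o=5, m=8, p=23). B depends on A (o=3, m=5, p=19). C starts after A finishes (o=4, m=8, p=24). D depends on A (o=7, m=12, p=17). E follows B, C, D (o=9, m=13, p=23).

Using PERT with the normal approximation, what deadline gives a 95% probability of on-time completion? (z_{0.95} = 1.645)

42.8 days

te_A = (5 + 4·8 + 23)/6 = 60/6 = 10; σ²_A = ((23−5)/6)² = 9.000
te_B = (3 + 4·5 + 19)/6 = 42/6 = 7; σ²_B = ((19−3)/6)² = 7.111
te_C = (4 + 4·8 + 24)/6 = 60/6 = 10; σ²_C = ((24−4)/6)² = 11.111
te_D = (7 + 4·12 + 17)/6 = 72/6 = 12; σ²_D = ((17−7)/6)² = 2.778
te_E = (9 + 4·13 + 23)/6 = 84/6 = 14; σ²_E = ((23−9)/6)² = 5.444

Forward pass:
ES_A = 0; EF_A = 10
ES_B = 10; EF_B = 10+7 = 17
ES_C = 10; EF_C = 10+10 = 20
ES_D = 10; EF_D = 10+12 = 22
ES_E = max(EF_B=17, EF_C=20, EF_D=22) = 22; EF_E = 22+14 = 36
Expected project duration μ = 36 days. Critical path: A → D → E.

Variance along critical path = 9.000 + 2.778 + 5.444 = 17.222; σ = 4.150 days.
D = μ + z·σ = 36 + 1.645·4.150 = 42.8 days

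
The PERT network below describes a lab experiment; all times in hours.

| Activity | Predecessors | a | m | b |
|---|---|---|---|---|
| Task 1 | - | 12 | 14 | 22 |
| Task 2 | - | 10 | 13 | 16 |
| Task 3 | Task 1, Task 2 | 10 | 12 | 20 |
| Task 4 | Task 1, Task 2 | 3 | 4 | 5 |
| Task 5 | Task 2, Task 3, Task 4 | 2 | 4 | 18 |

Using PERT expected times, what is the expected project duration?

te_Task 1 = (12 + 4·14 + 22)/6 = 90/6 = 15
te_Task 2 = (10 + 4·13 + 16)/6 = 78/6 = 13
te_Task 3 = (10 + 4·12 + 20)/6 = 78/6 = 13
te_Task 4 = (3 + 4·4 + 5)/6 = 24/6 = 4
te_Task 5 = (2 + 4·4 + 18)/6 = 36/6 = 6

Forward pass:
ES_Task 1 = 0; EF_Task 1 = 15
ES_Task 2 = 0; EF_Task 2 = 13
ES_Task 3 = max(EF_Task 1=15, EF_Task 2=13) = 15; EF_Task 3 = 15+13 = 28
ES_Task 4 = max(EF_Task 1=15, EF_Task 2=13) = 15; EF_Task 4 = 15+4 = 19
ES_Task 5 = max(EF_Task 2=13, EF_Task 3=28, EF_Task 4=19) = 28; EF_Task 5 = 28+6 = 34
Expected project duration μ = 34 hours. Critical path: Task 1 → Task 3 → Task 5.

34 hours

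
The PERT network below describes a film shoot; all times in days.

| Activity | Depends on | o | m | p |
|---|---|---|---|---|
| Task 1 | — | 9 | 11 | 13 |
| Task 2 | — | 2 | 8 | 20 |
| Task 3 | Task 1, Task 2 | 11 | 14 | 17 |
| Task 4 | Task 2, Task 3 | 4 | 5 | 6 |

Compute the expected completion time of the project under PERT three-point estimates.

30 days

te_Task 1 = (9 + 4·11 + 13)/6 = 66/6 = 11
te_Task 2 = (2 + 4·8 + 20)/6 = 54/6 = 9
te_Task 3 = (11 + 4·14 + 17)/6 = 84/6 = 14
te_Task 4 = (4 + 4·5 + 6)/6 = 30/6 = 5

Forward pass:
ES_Task 1 = 0; EF_Task 1 = 11
ES_Task 2 = 0; EF_Task 2 = 9
ES_Task 3 = max(EF_Task 1=11, EF_Task 2=9) = 11; EF_Task 3 = 11+14 = 25
ES_Task 4 = max(EF_Task 2=9, EF_Task 3=25) = 25; EF_Task 4 = 25+5 = 30
Expected project duration μ = 30 days. Critical path: Task 1 → Task 3 → Task 4.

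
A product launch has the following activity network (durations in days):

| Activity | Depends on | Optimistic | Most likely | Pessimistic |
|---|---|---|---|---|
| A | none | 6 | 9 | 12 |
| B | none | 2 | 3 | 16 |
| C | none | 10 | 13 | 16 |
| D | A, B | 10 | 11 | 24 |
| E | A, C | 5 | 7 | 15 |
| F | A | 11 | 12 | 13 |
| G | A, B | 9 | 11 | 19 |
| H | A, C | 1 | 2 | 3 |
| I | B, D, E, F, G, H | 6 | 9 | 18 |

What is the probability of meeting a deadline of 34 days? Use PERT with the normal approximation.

te_A = (6 + 4·9 + 12)/6 = 54/6 = 9; σ²_A = ((12−6)/6)² = 1.000
te_B = (2 + 4·3 + 16)/6 = 30/6 = 5; σ²_B = ((16−2)/6)² = 5.444
te_C = (10 + 4·13 + 16)/6 = 78/6 = 13; σ²_C = ((16−10)/6)² = 1.000
te_D = (10 + 4·11 + 24)/6 = 78/6 = 13; σ²_D = ((24−10)/6)² = 5.444
te_E = (5 + 4·7 + 15)/6 = 48/6 = 8; σ²_E = ((15−5)/6)² = 2.778
te_F = (11 + 4·12 + 13)/6 = 72/6 = 12; σ²_F = ((13−11)/6)² = 0.111
te_G = (9 + 4·11 + 19)/6 = 72/6 = 12; σ²_G = ((19−9)/6)² = 2.778
te_H = (1 + 4·2 + 3)/6 = 12/6 = 2; σ²_H = ((3−1)/6)² = 0.111
te_I = (6 + 4·9 + 18)/6 = 60/6 = 10; σ²_I = ((18−6)/6)² = 4.000

Forward pass:
ES_A = 0; EF_A = 9
ES_B = 0; EF_B = 5
ES_C = 0; EF_C = 13
ES_D = max(EF_A=9, EF_B=5) = 9; EF_D = 9+13 = 22
ES_E = max(EF_A=9, EF_C=13) = 13; EF_E = 13+8 = 21
ES_F = 9; EF_F = 9+12 = 21
ES_G = max(EF_A=9, EF_B=5) = 9; EF_G = 9+12 = 21
ES_H = max(EF_A=9, EF_C=13) = 13; EF_H = 13+2 = 15
ES_I = max(EF_B=5, EF_D=22, EF_E=21, EF_F=21, EF_G=21, EF_H=15) = 22; EF_I = 22+10 = 32
Expected project duration μ = 32 days. Critical path: A → D → I.

Variance along critical path = 1.000 + 5.444 + 4.000 = 10.444; σ = √10.444 = 3.232 days.
Z = (34 − 32) / 3.232 = 0.619
P(T ≤ 34) = Φ(0.619) ≈ 0.732

0.732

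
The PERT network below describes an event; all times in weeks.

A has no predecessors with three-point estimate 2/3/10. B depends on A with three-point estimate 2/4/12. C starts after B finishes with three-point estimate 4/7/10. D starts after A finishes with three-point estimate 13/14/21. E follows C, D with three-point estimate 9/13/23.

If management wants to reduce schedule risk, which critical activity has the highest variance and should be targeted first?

te_A = (2 + 4·3 + 10)/6 = 24/6 = 4; σ²_A = ((10−2)/6)² = 1.778
te_B = (2 + 4·4 + 12)/6 = 30/6 = 5; σ²_B = ((12−2)/6)² = 2.778
te_C = (4 + 4·7 + 10)/6 = 42/6 = 7; σ²_C = ((10−4)/6)² = 1.000
te_D = (13 + 4·14 + 21)/6 = 90/6 = 15; σ²_D = ((21−13)/6)² = 1.778
te_E = (9 + 4·13 + 23)/6 = 84/6 = 14; σ²_E = ((23−9)/6)² = 5.444

Forward pass:
ES_A = 0; EF_A = 4
ES_B = 4; EF_B = 4+5 = 9
ES_C = 9; EF_C = 9+7 = 16
ES_D = 4; EF_D = 4+15 = 19
ES_E = max(EF_C=16, EF_D=19) = 19; EF_E = 19+14 = 33
Expected project duration μ = 33 weeks. Critical path: A → D → E.

Variances on critical path: σ²_A=1.778, σ²_D=1.778, σ²_E=5.444.
Largest is σ²_E = 5.444.

E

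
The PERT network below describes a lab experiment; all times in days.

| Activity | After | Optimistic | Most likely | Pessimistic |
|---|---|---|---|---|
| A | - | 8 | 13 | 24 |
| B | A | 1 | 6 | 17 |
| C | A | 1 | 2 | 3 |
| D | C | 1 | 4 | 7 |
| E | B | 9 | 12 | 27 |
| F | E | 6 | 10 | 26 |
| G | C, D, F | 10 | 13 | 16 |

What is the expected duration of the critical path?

te_A = (8 + 4·13 + 24)/6 = 84/6 = 14
te_B = (1 + 4·6 + 17)/6 = 42/6 = 7
te_C = (1 + 4·2 + 3)/6 = 12/6 = 2
te_D = (1 + 4·4 + 7)/6 = 24/6 = 4
te_E = (9 + 4·12 + 27)/6 = 84/6 = 14
te_F = (6 + 4·10 + 26)/6 = 72/6 = 12
te_G = (10 + 4·13 + 16)/6 = 78/6 = 13

Forward pass:
ES_A = 0; EF_A = 14
ES_B = 14; EF_B = 14+7 = 21
ES_C = 14; EF_C = 14+2 = 16
ES_D = 16; EF_D = 16+4 = 20
ES_E = 21; EF_E = 21+14 = 35
ES_F = 35; EF_F = 35+12 = 47
ES_G = max(EF_C=16, EF_D=20, EF_F=47) = 47; EF_G = 47+13 = 60
Expected project duration μ = 60 days. Critical path: A → B → E → F → G.

60 days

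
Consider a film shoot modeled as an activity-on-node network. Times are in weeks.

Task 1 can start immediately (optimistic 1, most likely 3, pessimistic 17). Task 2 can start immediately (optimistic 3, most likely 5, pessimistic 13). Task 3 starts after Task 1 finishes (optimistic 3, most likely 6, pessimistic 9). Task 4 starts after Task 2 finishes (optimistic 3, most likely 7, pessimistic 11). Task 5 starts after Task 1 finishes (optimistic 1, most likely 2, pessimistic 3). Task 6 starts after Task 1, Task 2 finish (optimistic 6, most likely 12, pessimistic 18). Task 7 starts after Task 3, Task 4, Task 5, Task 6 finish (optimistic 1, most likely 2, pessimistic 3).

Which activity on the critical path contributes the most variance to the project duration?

Task 6

te_Task 1 = (1 + 4·3 + 17)/6 = 30/6 = 5; σ²_Task 1 = ((17−1)/6)² = 7.111
te_Task 2 = (3 + 4·5 + 13)/6 = 36/6 = 6; σ²_Task 2 = ((13−3)/6)² = 2.778
te_Task 3 = (3 + 4·6 + 9)/6 = 36/6 = 6; σ²_Task 3 = ((9−3)/6)² = 1.000
te_Task 4 = (3 + 4·7 + 11)/6 = 42/6 = 7; σ²_Task 4 = ((11−3)/6)² = 1.778
te_Task 5 = (1 + 4·2 + 3)/6 = 12/6 = 2; σ²_Task 5 = ((3−1)/6)² = 0.111
te_Task 6 = (6 + 4·12 + 18)/6 = 72/6 = 12; σ²_Task 6 = ((18−6)/6)² = 4.000
te_Task 7 = (1 + 4·2 + 3)/6 = 12/6 = 2; σ²_Task 7 = ((3−1)/6)² = 0.111

Forward pass:
ES_Task 1 = 0; EF_Task 1 = 5
ES_Task 2 = 0; EF_Task 2 = 6
ES_Task 3 = 5; EF_Task 3 = 5+6 = 11
ES_Task 4 = 6; EF_Task 4 = 6+7 = 13
ES_Task 5 = 5; EF_Task 5 = 5+2 = 7
ES_Task 6 = max(EF_Task 1=5, EF_Task 2=6) = 6; EF_Task 6 = 6+12 = 18
ES_Task 7 = max(EF_Task 3=11, EF_Task 4=13, EF_Task 5=7, EF_Task 6=18) = 18; EF_Task 7 = 18+2 = 20
Expected project duration μ = 20 weeks. Critical path: Task 2 → Task 6 → Task 7.

Variances on critical path: σ²_Task 2=2.778, σ²_Task 6=4.000, σ²_Task 7=0.111.
Largest is σ²_Task 6 = 4.000.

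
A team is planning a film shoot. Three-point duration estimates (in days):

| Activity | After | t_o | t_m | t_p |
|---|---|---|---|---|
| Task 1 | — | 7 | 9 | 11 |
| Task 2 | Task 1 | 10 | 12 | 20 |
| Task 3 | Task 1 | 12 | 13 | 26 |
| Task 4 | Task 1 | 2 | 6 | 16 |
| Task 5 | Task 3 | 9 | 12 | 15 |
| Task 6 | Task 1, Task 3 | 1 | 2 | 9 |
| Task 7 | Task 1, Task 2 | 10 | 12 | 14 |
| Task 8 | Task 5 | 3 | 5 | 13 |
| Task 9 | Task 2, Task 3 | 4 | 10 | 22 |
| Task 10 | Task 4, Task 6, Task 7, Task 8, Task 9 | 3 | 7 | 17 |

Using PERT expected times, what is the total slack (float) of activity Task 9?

te_Task 1 = (7 + 4·9 + 11)/6 = 54/6 = 9
te_Task 2 = (10 + 4·12 + 20)/6 = 78/6 = 13
te_Task 3 = (12 + 4·13 + 26)/6 = 90/6 = 15
te_Task 4 = (2 + 4·6 + 16)/6 = 42/6 = 7
te_Task 5 = (9 + 4·12 + 15)/6 = 72/6 = 12
te_Task 6 = (1 + 4·2 + 9)/6 = 18/6 = 3
te_Task 7 = (10 + 4·12 + 14)/6 = 72/6 = 12
te_Task 8 = (3 + 4·5 + 13)/6 = 36/6 = 6
te_Task 9 = (4 + 4·10 + 22)/6 = 66/6 = 11
te_Task 10 = (3 + 4·7 + 17)/6 = 48/6 = 8

Forward pass:
ES_Task 1 = 0; EF_Task 1 = 9
ES_Task 2 = 9; EF_Task 2 = 9+13 = 22
ES_Task 3 = 9; EF_Task 3 = 9+15 = 24
ES_Task 4 = 9; EF_Task 4 = 9+7 = 16
ES_Task 5 = 24; EF_Task 5 = 24+12 = 36
ES_Task 6 = max(EF_Task 1=9, EF_Task 3=24) = 24; EF_Task 6 = 24+3 = 27
ES_Task 7 = max(EF_Task 1=9, EF_Task 2=22) = 22; EF_Task 7 = 22+12 = 34
ES_Task 8 = 36; EF_Task 8 = 36+6 = 42
ES_Task 9 = max(EF_Task 2=22, EF_Task 3=24) = 24; EF_Task 9 = 24+11 = 35
ES_Task 10 = max(EF_Task 4=16, EF_Task 6=27, EF_Task 7=34, EF_Task 8=42, EF_Task 9=35) = 42; EF_Task 10 = 42+8 = 50
Expected project duration μ = 50 days. Critical path: Task 1 → Task 3 → Task 5 → Task 8 → Task 10.

Backward pass:
LF_Task 10 = 50; LS_Task 10 = 50−8 = 42
LF_Task 9 = LS_Task 10 = 42; LS_Task 9 = 42−11 = 31
LF_Task 8 = LS_Task 10 = 42; LS_Task 8 = 42−6 = 36
LF_Task 7 = LS_Task 10 = 42; LS_Task 7 = 42−12 = 30
LF_Task 6 = LS_Task 10 = 42; LS_Task 6 = 42−3 = 39
LF_Task 5 = LS_Task 8 = 36; LS_Task 5 = 36−12 = 24
LF_Task 4 = LS_Task 10 = 42; LS_Task 4 = 42−7 = 35
LF_Task 3 = min(LS_Task 5=24, LS_Task 6=39, LS_Task 9=31) = 24; LS_Task 3 = 24−15 = 9
LF_Task 2 = min(LS_Task 7=30, LS_Task 9=31) = 30; LS_Task 2 = 30−13 = 17
LF_Task 1 = min(LS_Task 2=17, LS_Task 3=9, LS_Task 4=35, LS_Task 6=39, LS_Task 7=30) = 9; LS_Task 1 = 9−9 = 0
Slack_Task 9 = LS_Task 9 − ES_Task 9 = 31 − 24 = 7

7 days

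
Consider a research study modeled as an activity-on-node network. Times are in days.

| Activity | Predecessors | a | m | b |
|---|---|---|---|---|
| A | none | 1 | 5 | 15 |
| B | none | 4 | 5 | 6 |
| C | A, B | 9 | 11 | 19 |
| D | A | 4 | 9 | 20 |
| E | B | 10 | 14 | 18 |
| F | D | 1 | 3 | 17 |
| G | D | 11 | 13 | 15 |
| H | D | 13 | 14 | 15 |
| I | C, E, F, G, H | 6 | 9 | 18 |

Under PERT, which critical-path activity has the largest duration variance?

te_A = (1 + 4·5 + 15)/6 = 36/6 = 6; σ²_A = ((15−1)/6)² = 5.444
te_B = (4 + 4·5 + 6)/6 = 30/6 = 5; σ²_B = ((6−4)/6)² = 0.111
te_C = (9 + 4·11 + 19)/6 = 72/6 = 12; σ²_C = ((19−9)/6)² = 2.778
te_D = (4 + 4·9 + 20)/6 = 60/6 = 10; σ²_D = ((20−4)/6)² = 7.111
te_E = (10 + 4·14 + 18)/6 = 84/6 = 14; σ²_E = ((18−10)/6)² = 1.778
te_F = (1 + 4·3 + 17)/6 = 30/6 = 5; σ²_F = ((17−1)/6)² = 7.111
te_G = (11 + 4·13 + 15)/6 = 78/6 = 13; σ²_G = ((15−11)/6)² = 0.444
te_H = (13 + 4·14 + 15)/6 = 84/6 = 14; σ²_H = ((15−13)/6)² = 0.111
te_I = (6 + 4·9 + 18)/6 = 60/6 = 10; σ²_I = ((18−6)/6)² = 4.000

Forward pass:
ES_A = 0; EF_A = 6
ES_B = 0; EF_B = 5
ES_C = max(EF_A=6, EF_B=5) = 6; EF_C = 6+12 = 18
ES_D = 6; EF_D = 6+10 = 16
ES_E = 5; EF_E = 5+14 = 19
ES_F = 16; EF_F = 16+5 = 21
ES_G = 16; EF_G = 16+13 = 29
ES_H = 16; EF_H = 16+14 = 30
ES_I = max(EF_C=18, EF_E=19, EF_F=21, EF_G=29, EF_H=30) = 30; EF_I = 30+10 = 40
Expected project duration μ = 40 days. Critical path: A → D → H → I.

Variances on critical path: σ²_A=5.444, σ²_D=7.111, σ²_H=0.111, σ²_I=4.000.
Largest is σ²_D = 7.111.

D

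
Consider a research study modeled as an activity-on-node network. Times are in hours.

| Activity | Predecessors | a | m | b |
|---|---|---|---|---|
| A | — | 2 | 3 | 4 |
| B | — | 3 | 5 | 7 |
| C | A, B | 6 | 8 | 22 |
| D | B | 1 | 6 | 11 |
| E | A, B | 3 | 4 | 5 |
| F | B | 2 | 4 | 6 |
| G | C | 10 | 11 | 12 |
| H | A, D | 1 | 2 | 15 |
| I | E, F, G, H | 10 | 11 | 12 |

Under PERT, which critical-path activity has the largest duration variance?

te_A = (2 + 4·3 + 4)/6 = 18/6 = 3; σ²_A = ((4−2)/6)² = 0.111
te_B = (3 + 4·5 + 7)/6 = 30/6 = 5; σ²_B = ((7−3)/6)² = 0.444
te_C = (6 + 4·8 + 22)/6 = 60/6 = 10; σ²_C = ((22−6)/6)² = 7.111
te_D = (1 + 4·6 + 11)/6 = 36/6 = 6; σ²_D = ((11−1)/6)² = 2.778
te_E = (3 + 4·4 + 5)/6 = 24/6 = 4; σ²_E = ((5−3)/6)² = 0.111
te_F = (2 + 4·4 + 6)/6 = 24/6 = 4; σ²_F = ((6−2)/6)² = 0.444
te_G = (10 + 4·11 + 12)/6 = 66/6 = 11; σ²_G = ((12−10)/6)² = 0.111
te_H = (1 + 4·2 + 15)/6 = 24/6 = 4; σ²_H = ((15−1)/6)² = 5.444
te_I = (10 + 4·11 + 12)/6 = 66/6 = 11; σ²_I = ((12−10)/6)² = 0.111

Forward pass:
ES_A = 0; EF_A = 3
ES_B = 0; EF_B = 5
ES_C = max(EF_A=3, EF_B=5) = 5; EF_C = 5+10 = 15
ES_D = 5; EF_D = 5+6 = 11
ES_E = max(EF_A=3, EF_B=5) = 5; EF_E = 5+4 = 9
ES_F = 5; EF_F = 5+4 = 9
ES_G = 15; EF_G = 15+11 = 26
ES_H = max(EF_A=3, EF_D=11) = 11; EF_H = 11+4 = 15
ES_I = max(EF_E=9, EF_F=9, EF_G=26, EF_H=15) = 26; EF_I = 26+11 = 37
Expected project duration μ = 37 hours. Critical path: B → C → G → I.

Variances on critical path: σ²_B=0.444, σ²_C=7.111, σ²_G=0.111, σ²_I=0.111.
Largest is σ²_C = 7.111.

C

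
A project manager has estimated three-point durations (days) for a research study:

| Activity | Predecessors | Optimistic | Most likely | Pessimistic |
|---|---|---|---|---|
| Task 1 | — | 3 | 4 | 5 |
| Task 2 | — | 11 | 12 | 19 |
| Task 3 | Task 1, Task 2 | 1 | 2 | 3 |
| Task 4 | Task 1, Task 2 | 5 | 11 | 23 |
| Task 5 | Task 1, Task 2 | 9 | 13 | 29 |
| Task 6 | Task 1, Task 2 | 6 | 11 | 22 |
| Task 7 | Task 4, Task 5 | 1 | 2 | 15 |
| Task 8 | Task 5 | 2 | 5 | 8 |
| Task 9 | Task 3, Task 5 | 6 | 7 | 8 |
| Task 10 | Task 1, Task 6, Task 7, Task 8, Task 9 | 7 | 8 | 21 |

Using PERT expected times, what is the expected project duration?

te_Task 1 = (3 + 4·4 + 5)/6 = 24/6 = 4
te_Task 2 = (11 + 4·12 + 19)/6 = 78/6 = 13
te_Task 3 = (1 + 4·2 + 3)/6 = 12/6 = 2
te_Task 4 = (5 + 4·11 + 23)/6 = 72/6 = 12
te_Task 5 = (9 + 4·13 + 29)/6 = 90/6 = 15
te_Task 6 = (6 + 4·11 + 22)/6 = 72/6 = 12
te_Task 7 = (1 + 4·2 + 15)/6 = 24/6 = 4
te_Task 8 = (2 + 4·5 + 8)/6 = 30/6 = 5
te_Task 9 = (6 + 4·7 + 8)/6 = 42/6 = 7
te_Task 10 = (7 + 4·8 + 21)/6 = 60/6 = 10

Forward pass:
ES_Task 1 = 0; EF_Task 1 = 4
ES_Task 2 = 0; EF_Task 2 = 13
ES_Task 3 = max(EF_Task 1=4, EF_Task 2=13) = 13; EF_Task 3 = 13+2 = 15
ES_Task 4 = max(EF_Task 1=4, EF_Task 2=13) = 13; EF_Task 4 = 13+12 = 25
ES_Task 5 = max(EF_Task 1=4, EF_Task 2=13) = 13; EF_Task 5 = 13+15 = 28
ES_Task 6 = max(EF_Task 1=4, EF_Task 2=13) = 13; EF_Task 6 = 13+12 = 25
ES_Task 7 = max(EF_Task 4=25, EF_Task 5=28) = 28; EF_Task 7 = 28+4 = 32
ES_Task 8 = 28; EF_Task 8 = 28+5 = 33
ES_Task 9 = max(EF_Task 3=15, EF_Task 5=28) = 28; EF_Task 9 = 28+7 = 35
ES_Task 10 = max(EF_Task 1=4, EF_Task 6=25, EF_Task 7=32, EF_Task 8=33, EF_Task 9=35) = 35; EF_Task 10 = 35+10 = 45
Expected project duration μ = 45 days. Critical path: Task 2 → Task 5 → Task 9 → Task 10.

45 days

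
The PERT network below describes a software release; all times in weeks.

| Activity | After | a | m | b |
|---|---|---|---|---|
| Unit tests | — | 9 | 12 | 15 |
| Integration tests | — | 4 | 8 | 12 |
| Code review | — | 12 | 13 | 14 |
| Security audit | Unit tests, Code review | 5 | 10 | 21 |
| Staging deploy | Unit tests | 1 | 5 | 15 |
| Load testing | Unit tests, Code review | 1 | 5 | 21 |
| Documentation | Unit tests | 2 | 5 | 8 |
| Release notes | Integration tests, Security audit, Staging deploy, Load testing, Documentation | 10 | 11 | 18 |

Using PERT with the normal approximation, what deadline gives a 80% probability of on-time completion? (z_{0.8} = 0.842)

38.5 weeks

te_Unit tests = (9 + 4·12 + 15)/6 = 72/6 = 12; σ²_Unit tests = ((15−9)/6)² = 1.000
te_Integration tests = (4 + 4·8 + 12)/6 = 48/6 = 8; σ²_Integration tests = ((12−4)/6)² = 1.778
te_Code review = (12 + 4·13 + 14)/6 = 78/6 = 13; σ²_Code review = ((14−12)/6)² = 0.111
te_Security audit = (5 + 4·10 + 21)/6 = 66/6 = 11; σ²_Security audit = ((21−5)/6)² = 7.111
te_Staging deploy = (1 + 4·5 + 15)/6 = 36/6 = 6; σ²_Staging deploy = ((15−1)/6)² = 5.444
te_Load testing = (1 + 4·5 + 21)/6 = 42/6 = 7; σ²_Load testing = ((21−1)/6)² = 11.111
te_Documentation = (2 + 4·5 + 8)/6 = 30/6 = 5; σ²_Documentation = ((8−2)/6)² = 1.000
te_Release notes = (10 + 4·11 + 18)/6 = 72/6 = 12; σ²_Release notes = ((18−10)/6)² = 1.778

Forward pass:
ES_Unit tests = 0; EF_Unit tests = 12
ES_Integration tests = 0; EF_Integration tests = 8
ES_Code review = 0; EF_Code review = 13
ES_Security audit = max(EF_Unit tests=12, EF_Code review=13) = 13; EF_Security audit = 13+11 = 24
ES_Staging deploy = 12; EF_Staging deploy = 12+6 = 18
ES_Load testing = max(EF_Unit tests=12, EF_Code review=13) = 13; EF_Load testing = 13+7 = 20
ES_Documentation = 12; EF_Documentation = 12+5 = 17
ES_Release notes = max(EF_Integration tests=8, EF_Security audit=24, EF_Staging deploy=18, EF_Load testing=20, EF_Documentation=17) = 24; EF_Release notes = 24+12 = 36
Expected project duration μ = 36 weeks. Critical path: Code review → Security audit → Release notes.

Variance along critical path = 0.111 + 7.111 + 1.778 = 9.000; σ = 3.000 weeks.
D = μ + z·σ = 36 + 0.842·3.000 = 38.5 weeks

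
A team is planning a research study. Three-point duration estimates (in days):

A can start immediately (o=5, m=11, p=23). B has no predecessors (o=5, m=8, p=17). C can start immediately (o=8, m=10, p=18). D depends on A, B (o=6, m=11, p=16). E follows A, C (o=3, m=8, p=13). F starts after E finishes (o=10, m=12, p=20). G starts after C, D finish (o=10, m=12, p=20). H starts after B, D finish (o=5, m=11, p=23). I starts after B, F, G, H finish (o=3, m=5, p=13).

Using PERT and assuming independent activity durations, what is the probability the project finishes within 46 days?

te_A = (5 + 4·11 + 23)/6 = 72/6 = 12; σ²_A = ((23−5)/6)² = 9.000
te_B = (5 + 4·8 + 17)/6 = 54/6 = 9; σ²_B = ((17−5)/6)² = 4.000
te_C = (8 + 4·10 + 18)/6 = 66/6 = 11; σ²_C = ((18−8)/6)² = 2.778
te_D = (6 + 4·11 + 16)/6 = 66/6 = 11; σ²_D = ((16−6)/6)² = 2.778
te_E = (3 + 4·8 + 13)/6 = 48/6 = 8; σ²_E = ((13−3)/6)² = 2.778
te_F = (10 + 4·12 + 20)/6 = 78/6 = 13; σ²_F = ((20−10)/6)² = 2.778
te_G = (10 + 4·12 + 20)/6 = 78/6 = 13; σ²_G = ((20−10)/6)² = 2.778
te_H = (5 + 4·11 + 23)/6 = 72/6 = 12; σ²_H = ((23−5)/6)² = 9.000
te_I = (3 + 4·5 + 13)/6 = 36/6 = 6; σ²_I = ((13−3)/6)² = 2.778

Forward pass:
ES_A = 0; EF_A = 12
ES_B = 0; EF_B = 9
ES_C = 0; EF_C = 11
ES_D = max(EF_A=12, EF_B=9) = 12; EF_D = 12+11 = 23
ES_E = max(EF_A=12, EF_C=11) = 12; EF_E = 12+8 = 20
ES_F = 20; EF_F = 20+13 = 33
ES_G = max(EF_C=11, EF_D=23) = 23; EF_G = 23+13 = 36
ES_H = max(EF_B=9, EF_D=23) = 23; EF_H = 23+12 = 35
ES_I = max(EF_B=9, EF_F=33, EF_G=36, EF_H=35) = 36; EF_I = 36+6 = 42
Expected project duration μ = 42 days. Critical path: A → D → G → I.

Variance along critical path = 9.000 + 2.778 + 2.778 + 2.778 = 17.333; σ = √17.333 = 4.163 days.
Z = (46 − 42) / 4.163 = 0.961
P(T ≤ 46) = Φ(0.961) ≈ 0.832

0.832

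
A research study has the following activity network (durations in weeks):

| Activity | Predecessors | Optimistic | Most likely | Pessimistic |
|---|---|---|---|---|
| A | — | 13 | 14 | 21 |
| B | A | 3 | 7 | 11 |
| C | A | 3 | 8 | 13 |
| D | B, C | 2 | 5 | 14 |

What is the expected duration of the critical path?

te_A = (13 + 4·14 + 21)/6 = 90/6 = 15
te_B = (3 + 4·7 + 11)/6 = 42/6 = 7
te_C = (3 + 4·8 + 13)/6 = 48/6 = 8
te_D = (2 + 4·5 + 14)/6 = 36/6 = 6

Forward pass:
ES_A = 0; EF_A = 15
ES_B = 15; EF_B = 15+7 = 22
ES_C = 15; EF_C = 15+8 = 23
ES_D = max(EF_B=22, EF_C=23) = 23; EF_D = 23+6 = 29
Expected project duration μ = 29 weeks. Critical path: A → C → D.

29 weeks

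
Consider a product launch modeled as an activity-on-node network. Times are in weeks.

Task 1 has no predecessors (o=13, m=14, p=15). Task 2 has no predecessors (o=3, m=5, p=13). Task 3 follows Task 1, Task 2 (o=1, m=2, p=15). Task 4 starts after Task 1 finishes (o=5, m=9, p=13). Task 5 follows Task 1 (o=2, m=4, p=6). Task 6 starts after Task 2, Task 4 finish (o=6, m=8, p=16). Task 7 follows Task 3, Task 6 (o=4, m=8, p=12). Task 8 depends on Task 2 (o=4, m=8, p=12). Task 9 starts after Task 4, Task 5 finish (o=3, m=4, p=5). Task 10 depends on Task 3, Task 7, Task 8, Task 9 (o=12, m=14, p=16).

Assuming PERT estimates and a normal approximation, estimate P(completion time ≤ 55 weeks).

0.648

te_Task 1 = (13 + 4·14 + 15)/6 = 84/6 = 14; σ²_Task 1 = ((15−13)/6)² = 0.111
te_Task 2 = (3 + 4·5 + 13)/6 = 36/6 = 6; σ²_Task 2 = ((13−3)/6)² = 2.778
te_Task 3 = (1 + 4·2 + 15)/6 = 24/6 = 4; σ²_Task 3 = ((15−1)/6)² = 5.444
te_Task 4 = (5 + 4·9 + 13)/6 = 54/6 = 9; σ²_Task 4 = ((13−5)/6)² = 1.778
te_Task 5 = (2 + 4·4 + 6)/6 = 24/6 = 4; σ²_Task 5 = ((6−2)/6)² = 0.444
te_Task 6 = (6 + 4·8 + 16)/6 = 54/6 = 9; σ²_Task 6 = ((16−6)/6)² = 2.778
te_Task 7 = (4 + 4·8 + 12)/6 = 48/6 = 8; σ²_Task 7 = ((12−4)/6)² = 1.778
te_Task 8 = (4 + 4·8 + 12)/6 = 48/6 = 8; σ²_Task 8 = ((12−4)/6)² = 1.778
te_Task 9 = (3 + 4·4 + 5)/6 = 24/6 = 4; σ²_Task 9 = ((5−3)/6)² = 0.111
te_Task 10 = (12 + 4·14 + 16)/6 = 84/6 = 14; σ²_Task 10 = ((16−12)/6)² = 0.444

Forward pass:
ES_Task 1 = 0; EF_Task 1 = 14
ES_Task 2 = 0; EF_Task 2 = 6
ES_Task 3 = max(EF_Task 1=14, EF_Task 2=6) = 14; EF_Task 3 = 14+4 = 18
ES_Task 4 = 14; EF_Task 4 = 14+9 = 23
ES_Task 5 = 14; EF_Task 5 = 14+4 = 18
ES_Task 6 = max(EF_Task 2=6, EF_Task 4=23) = 23; EF_Task 6 = 23+9 = 32
ES_Task 7 = max(EF_Task 3=18, EF_Task 6=32) = 32; EF_Task 7 = 32+8 = 40
ES_Task 8 = 6; EF_Task 8 = 6+8 = 14
ES_Task 9 = max(EF_Task 4=23, EF_Task 5=18) = 23; EF_Task 9 = 23+4 = 27
ES_Task 10 = max(EF_Task 3=18, EF_Task 7=40, EF_Task 8=14, EF_Task 9=27) = 40; EF_Task 10 = 40+14 = 54
Expected project duration μ = 54 weeks. Critical path: Task 1 → Task 4 → Task 6 → Task 7 → Task 10.

Variance along critical path = 0.111 + 1.778 + 2.778 + 1.778 + 0.444 = 6.889; σ = √6.889 = 2.625 weeks.
Z = (55 − 54) / 2.625 = 0.381
P(T ≤ 55) = Φ(0.381) ≈ 0.648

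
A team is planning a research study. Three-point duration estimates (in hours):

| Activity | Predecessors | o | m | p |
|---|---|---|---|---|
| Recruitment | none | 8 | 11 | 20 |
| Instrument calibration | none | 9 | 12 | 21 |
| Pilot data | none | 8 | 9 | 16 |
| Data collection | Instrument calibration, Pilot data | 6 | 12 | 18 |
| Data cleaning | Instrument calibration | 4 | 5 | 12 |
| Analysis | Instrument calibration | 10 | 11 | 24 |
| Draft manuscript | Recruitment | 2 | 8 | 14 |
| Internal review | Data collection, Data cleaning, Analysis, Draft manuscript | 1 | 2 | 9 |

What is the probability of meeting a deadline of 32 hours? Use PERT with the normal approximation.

te_Recruitment = (8 + 4·11 + 20)/6 = 72/6 = 12; σ²_Recruitment = ((20−8)/6)² = 4.000
te_Instrument calibration = (9 + 4·12 + 21)/6 = 78/6 = 13; σ²_Instrument calibration = ((21−9)/6)² = 4.000
te_Pilot data = (8 + 4·9 + 16)/6 = 60/6 = 10; σ²_Pilot data = ((16−8)/6)² = 1.778
te_Data collection = (6 + 4·12 + 18)/6 = 72/6 = 12; σ²_Data collection = ((18−6)/6)² = 4.000
te_Data cleaning = (4 + 4·5 + 12)/6 = 36/6 = 6; σ²_Data cleaning = ((12−4)/6)² = 1.778
te_Analysis = (10 + 4·11 + 24)/6 = 78/6 = 13; σ²_Analysis = ((24−10)/6)² = 5.444
te_Draft manuscript = (2 + 4·8 + 14)/6 = 48/6 = 8; σ²_Draft manuscript = ((14−2)/6)² = 4.000
te_Internal review = (1 + 4·2 + 9)/6 = 18/6 = 3; σ²_Internal review = ((9−1)/6)² = 1.778

Forward pass:
ES_Recruitment = 0; EF_Recruitment = 12
ES_Instrument calibration = 0; EF_Instrument calibration = 13
ES_Pilot data = 0; EF_Pilot data = 10
ES_Data collection = max(EF_Instrument calibration=13, EF_Pilot data=10) = 13; EF_Data collection = 13+12 = 25
ES_Data cleaning = 13; EF_Data cleaning = 13+6 = 19
ES_Analysis = 13; EF_Analysis = 13+13 = 26
ES_Draft manuscript = 12; EF_Draft manuscript = 12+8 = 20
ES_Internal review = max(EF_Data collection=25, EF_Data cleaning=19, EF_Analysis=26, EF_Draft manuscript=20) = 26; EF_Internal review = 26+3 = 29
Expected project duration μ = 29 hours. Critical path: Instrument calibration → Analysis → Internal review.

Variance along critical path = 4.000 + 5.444 + 1.778 = 11.222; σ = √11.222 = 3.350 hours.
Z = (32 − 29) / 3.350 = 0.896
P(T ≤ 32) = Φ(0.896) ≈ 0.815

0.815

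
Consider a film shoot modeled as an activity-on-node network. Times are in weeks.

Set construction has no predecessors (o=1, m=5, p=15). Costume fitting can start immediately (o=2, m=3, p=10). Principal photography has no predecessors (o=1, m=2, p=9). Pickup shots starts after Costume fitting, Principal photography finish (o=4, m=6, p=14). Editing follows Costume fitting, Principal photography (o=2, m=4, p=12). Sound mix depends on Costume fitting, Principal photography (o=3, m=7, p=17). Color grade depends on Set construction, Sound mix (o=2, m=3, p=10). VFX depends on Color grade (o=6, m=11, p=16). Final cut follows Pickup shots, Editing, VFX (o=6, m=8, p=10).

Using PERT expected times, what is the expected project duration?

te_Set construction = (1 + 4·5 + 15)/6 = 36/6 = 6
te_Costume fitting = (2 + 4·3 + 10)/6 = 24/6 = 4
te_Principal photography = (1 + 4·2 + 9)/6 = 18/6 = 3
te_Pickup shots = (4 + 4·6 + 14)/6 = 42/6 = 7
te_Editing = (2 + 4·4 + 12)/6 = 30/6 = 5
te_Sound mix = (3 + 4·7 + 17)/6 = 48/6 = 8
te_Color grade = (2 + 4·3 + 10)/6 = 24/6 = 4
te_VFX = (6 + 4·11 + 16)/6 = 66/6 = 11
te_Final cut = (6 + 4·8 + 10)/6 = 48/6 = 8

Forward pass:
ES_Set construction = 0; EF_Set construction = 6
ES_Costume fitting = 0; EF_Costume fitting = 4
ES_Principal photography = 0; EF_Principal photography = 3
ES_Pickup shots = max(EF_Costume fitting=4, EF_Principal photography=3) = 4; EF_Pickup shots = 4+7 = 11
ES_Editing = max(EF_Costume fitting=4, EF_Principal photography=3) = 4; EF_Editing = 4+5 = 9
ES_Sound mix = max(EF_Costume fitting=4, EF_Principal photography=3) = 4; EF_Sound mix = 4+8 = 12
ES_Color grade = max(EF_Set construction=6, EF_Sound mix=12) = 12; EF_Color grade = 12+4 = 16
ES_VFX = 16; EF_VFX = 16+11 = 27
ES_Final cut = max(EF_Pickup shots=11, EF_Editing=9, EF_VFX=27) = 27; EF_Final cut = 27+8 = 35
Expected project duration μ = 35 weeks. Critical path: Costume fitting → Sound mix → Color grade → VFX → Final cut.

35 weeks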